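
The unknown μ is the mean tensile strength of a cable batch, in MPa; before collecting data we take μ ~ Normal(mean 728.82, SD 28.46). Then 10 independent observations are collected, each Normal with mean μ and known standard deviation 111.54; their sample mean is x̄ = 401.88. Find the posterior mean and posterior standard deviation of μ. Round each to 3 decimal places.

Posterior mean ≈ 599.900; posterior SD ≈ 22.149

With known σ, the Normal prior is conjugate. Weight on the data is w = (n/σ²)/(n/σ² + 1/τ₀²) = 0.00080378/(0.00080378+0.00123461) = 0.39432.
Posterior mean = w·x̄ + (1−w)·μ₀ = 0.39432·401.88 + 0.60568·728.82 = 599.900. Posterior variance = 1/(0.00080378+0.00123461) = 490.582, so SD = 22.149.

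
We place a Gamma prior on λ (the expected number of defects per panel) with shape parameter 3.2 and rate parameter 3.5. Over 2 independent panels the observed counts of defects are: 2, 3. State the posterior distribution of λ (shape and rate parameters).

Posterior: Gamma(shape=8.2, rate=5.5)

The Poisson likelihood adds the total count to the shape and the number of exposure periods to the rate. Here ∑xᵢ = 5 and n = 2, so shape 3.2→8.2 and rate 3.5→5.5.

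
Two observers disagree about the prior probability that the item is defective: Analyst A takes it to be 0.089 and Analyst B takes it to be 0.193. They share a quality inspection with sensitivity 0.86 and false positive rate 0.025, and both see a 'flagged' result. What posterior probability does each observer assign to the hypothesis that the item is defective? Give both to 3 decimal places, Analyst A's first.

P('+'|H) = 0.86, P('+'|¬H) = 0.025.
Analyst A: numerator 0.86·0.089 = 0.076540; evidence = 0.076540+0.025·0.911 = 0.099315; posterior = 0.771.
Analyst B: numerator 0.86·0.193 = 0.16598; evidence = 0.16598+0.025·0.807 = 0.18615; posterior = 0.892.

Analyst A: 0.771; Analyst B: 0.892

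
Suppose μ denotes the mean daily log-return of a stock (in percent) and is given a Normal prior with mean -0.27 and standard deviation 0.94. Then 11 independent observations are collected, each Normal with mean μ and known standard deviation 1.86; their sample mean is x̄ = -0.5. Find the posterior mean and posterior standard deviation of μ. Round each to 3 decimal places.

Prior precision 1/τ₀² = 1/0.94² = 1.13173; data precision n/σ² = 11/1.86² = 3.17956.
Posterior precision = 1.13173 + 3.17956 = 4.31129, giving posterior SD = 1/√4.31129 = 0.482.
Posterior mean = (1.13173·-0.27 + 3.17956·-0.5) / 4.31129 = -0.440.

Posterior mean ≈ -0.440; posterior SD ≈ 0.482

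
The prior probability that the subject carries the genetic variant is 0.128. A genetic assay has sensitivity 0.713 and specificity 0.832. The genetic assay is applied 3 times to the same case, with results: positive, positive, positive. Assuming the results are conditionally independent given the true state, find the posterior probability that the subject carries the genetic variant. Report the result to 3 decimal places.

Posterior P(H) ≈ 0.918

Let H be the event that the subject carries the genetic variant; start with P(H) = 0.128. P('positive'|H) = 0.713, P('positive'|¬H) = 0.168.
Update on result 1 ('positive'): P(H) ← 0.713·0.1280 / (0.713·0.1280 + 0.168·0.8720) = 0.091264/0.23776 = 0.3838.
Update on result 2 ('positive'): P(H) ← 0.713·0.3838 / (0.713·0.3838 + 0.168·0.6162) = 0.27368/0.37720 = 0.7256.
Update on result 3 ('positive'): P(H) ← 0.713·0.7256 / (0.713·0.7256 + 0.168·0.2744) = 0.51733/0.56344 = 0.9182.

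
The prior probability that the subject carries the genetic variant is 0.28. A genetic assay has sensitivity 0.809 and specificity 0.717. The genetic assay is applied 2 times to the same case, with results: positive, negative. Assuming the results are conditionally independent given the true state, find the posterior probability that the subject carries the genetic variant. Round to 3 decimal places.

Posterior P(H) ≈ 0.228

Let H be the event that the subject carries the genetic variant; start with P(H) = 0.28. P('positive'|H) = 0.809, P('positive'|¬H) = 0.283.
Update on result 1 ('positive'): P(H) ← 0.809·0.2800 / (0.809·0.2800 + 0.283·0.7200) = 0.22652/0.43028 = 0.5264.
Update on result 2 ('negative'): P(H) ← 0.191·0.5264 / (0.191·0.5264 + 0.717·0.4736) = 0.10055/0.44009 = 0.2285.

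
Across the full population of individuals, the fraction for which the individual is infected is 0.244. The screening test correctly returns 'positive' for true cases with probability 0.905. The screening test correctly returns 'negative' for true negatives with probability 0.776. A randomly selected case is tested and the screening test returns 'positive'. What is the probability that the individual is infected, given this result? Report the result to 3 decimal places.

P(H | E) ≈ 0.566

Write H for 'the individual is infected'. Prior odds H:¬H = 0.244/0.756 = 0.32275. For the 'positive' outcome, the likelihood ratio is 0.905/0.224 = 4.0402.
Posterior odds = 0.32275 × 4.0402 = 1.3040, so P(H|E) = 1.3040/(1+1.3040) = 0.566.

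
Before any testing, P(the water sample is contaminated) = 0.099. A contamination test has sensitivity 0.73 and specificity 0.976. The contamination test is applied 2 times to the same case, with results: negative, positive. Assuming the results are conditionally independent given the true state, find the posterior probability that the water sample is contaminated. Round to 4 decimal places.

Posterior P(H) ≈ 0.4804

With H the event that the water sample is contaminated, the joint likelihood of the observed sequence is P(data|H) = 0.27·0.73 = 0.19710 and P(data|¬H) = 0.976·0.024 = 0.023424.
Bayes: P(H|data) = 0.099·0.19710 / (0.099·0.19710 + 0.901·0.023424) = 0.019513/0.040618 = 0.4804.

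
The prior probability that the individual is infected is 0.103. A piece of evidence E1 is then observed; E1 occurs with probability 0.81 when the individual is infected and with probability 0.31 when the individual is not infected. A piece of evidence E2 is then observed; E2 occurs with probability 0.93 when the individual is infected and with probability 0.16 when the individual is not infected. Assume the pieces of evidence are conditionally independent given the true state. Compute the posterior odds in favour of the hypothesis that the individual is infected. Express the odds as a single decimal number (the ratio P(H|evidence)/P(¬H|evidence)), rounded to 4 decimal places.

Prior odds = 0.103/(1−0.103) = 0.11483. In log-odds, ln(0.11483) = -2.1643.
Add log likelihood ratios: ln(2.6129) + ln(5.8125) = 2.7205.
Posterior log-odds = 0.55615, so posterior odds = exp(0.55615) = 1.7439.

Posterior odds ≈ 1.7439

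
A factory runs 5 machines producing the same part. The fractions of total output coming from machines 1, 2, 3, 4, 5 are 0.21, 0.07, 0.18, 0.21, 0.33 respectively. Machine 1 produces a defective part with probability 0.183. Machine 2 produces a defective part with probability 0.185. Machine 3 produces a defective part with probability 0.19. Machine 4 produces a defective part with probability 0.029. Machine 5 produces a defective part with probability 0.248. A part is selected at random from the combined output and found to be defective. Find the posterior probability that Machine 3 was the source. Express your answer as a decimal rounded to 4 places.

P(defective|M1) = 0.183; P(defective|M2) = 0.185; P(defective|M3) = 0.19; P(defective|M4) = 0.029; P(defective|M5) = 0.248.
Prior × likelihood for each source: 0.21·0.183=0.03843, 0.07·0.185=0.01295, 0.18·0.19=0.03420, 0.21·0.029=0.006090, 0.33·0.248=0.08184. Summing gives P(defective) = 0.17351.
P(Machine 3 | defective) = 0.03420 / 0.17351 = 0.1971.

Posterior probability ≈ 0.1971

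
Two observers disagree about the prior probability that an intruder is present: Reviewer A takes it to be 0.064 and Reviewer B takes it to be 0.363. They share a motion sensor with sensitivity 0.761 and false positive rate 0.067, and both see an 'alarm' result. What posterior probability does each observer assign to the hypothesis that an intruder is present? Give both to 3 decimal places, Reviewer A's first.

Reviewer A: 0.437; Reviewer B: 0.866

P('+'|H) = 0.761, P('+'|¬H) = 0.067.
Reviewer A: numerator 0.761·0.064 = 0.048704; evidence = 0.048704+0.067·0.936 = 0.11142; posterior = 0.437.
Reviewer B: numerator 0.761·0.363 = 0.27624; evidence = 0.27624+0.067·0.637 = 0.31892; posterior = 0.866.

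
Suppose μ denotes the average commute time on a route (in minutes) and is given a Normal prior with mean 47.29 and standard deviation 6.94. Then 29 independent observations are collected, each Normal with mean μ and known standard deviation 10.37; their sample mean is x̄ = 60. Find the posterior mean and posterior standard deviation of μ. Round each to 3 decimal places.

Prior precision 1/τ₀² = 1/6.94² = 0.0207626; data precision n/σ² = 29/10.37² = 0.269675.
Posterior precision = 0.0207626 + 0.269675 = 0.290437, giving posterior SD = 1/√0.290437 = 1.856.
Posterior mean = (0.0207626·47.29 + 0.269675·60) / 0.290437 = 59.091.

Posterior mean ≈ 59.091; posterior SD ≈ 1.856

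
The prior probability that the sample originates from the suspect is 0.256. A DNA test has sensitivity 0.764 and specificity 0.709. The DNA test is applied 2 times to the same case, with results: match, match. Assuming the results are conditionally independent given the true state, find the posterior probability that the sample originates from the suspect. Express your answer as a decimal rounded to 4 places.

Posterior P(H) ≈ 0.7034

Let H be the event that the sample originates from the suspect; start with P(H) = 0.256. P('match'|H) = 0.764, P('match'|¬H) = 0.291.
Update on result 1 ('match'): P(H) ← 0.764·0.2560 / (0.764·0.2560 + 0.291·0.7440) = 0.19558/0.41209 = 0.4746.
Update on result 2 ('match'): P(H) ← 0.764·0.4746 / (0.764·0.4746 + 0.291·0.5254) = 0.36261/0.51549 = 0.7034.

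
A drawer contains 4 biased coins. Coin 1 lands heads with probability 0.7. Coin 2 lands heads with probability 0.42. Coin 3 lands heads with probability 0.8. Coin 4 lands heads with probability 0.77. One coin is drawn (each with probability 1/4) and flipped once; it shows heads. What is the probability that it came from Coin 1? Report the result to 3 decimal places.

Posterior probability ≈ 0.260

Tabulate prior·likelihood by source: [1] prior 0.25, lik 0.7, product 0.1750; [2] prior 0.25, lik 0.42, product 0.1050; [3] prior 0.25, lik 0.8, product 0.2000; [4] prior 0.25, lik 0.77, product 0.1925.
Normalizing constant = 0.67250; the posterior for Coin 1 is its product over the sum, 0.1750/0.67250 = 0.260.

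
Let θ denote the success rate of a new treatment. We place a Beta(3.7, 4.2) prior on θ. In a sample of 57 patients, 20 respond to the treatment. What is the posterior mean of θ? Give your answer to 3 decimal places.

Posterior mean ≈ 0.365

Observing 20 successes and 37 failures updates Beta(3.7, 4.2) by adding the success and failure counts to the two shape parameters: α = 3.7+20 = 23.7, β = 4.2+37 = 41.2.
E[θ | data] = 23.7/(23.7+41.2) = 0.365.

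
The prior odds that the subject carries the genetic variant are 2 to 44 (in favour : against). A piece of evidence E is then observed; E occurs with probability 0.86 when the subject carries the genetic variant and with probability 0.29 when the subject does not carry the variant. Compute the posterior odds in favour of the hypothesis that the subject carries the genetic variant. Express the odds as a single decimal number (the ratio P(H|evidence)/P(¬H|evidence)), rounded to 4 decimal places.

Posterior odds ≈ 0.1348

Prior odds = 2/44 = 0.045455.
Likelihood ratio for E = 0.86/0.29 = 2.9655.
Posterior odds = prior odds × LR = 0.13480.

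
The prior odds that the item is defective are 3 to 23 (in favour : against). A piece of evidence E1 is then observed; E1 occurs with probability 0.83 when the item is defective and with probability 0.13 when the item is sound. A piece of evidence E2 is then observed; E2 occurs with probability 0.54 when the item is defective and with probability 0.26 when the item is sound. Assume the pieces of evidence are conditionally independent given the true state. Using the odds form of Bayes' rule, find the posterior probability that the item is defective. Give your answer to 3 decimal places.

Posterior probability ≈ 0.634

Prior odds = 3/23 = 0.13043.
Likelihood ratio for E1 = 0.83/0.13 = 6.3846.
Likelihood ratio for E2 = 0.54/0.26 = 2.0769.
Posterior odds = prior odds × LR₁ × LR₂ = 1.7296.
Posterior probability = odds/(1+odds) = 1.7296/2.7296 = 0.634.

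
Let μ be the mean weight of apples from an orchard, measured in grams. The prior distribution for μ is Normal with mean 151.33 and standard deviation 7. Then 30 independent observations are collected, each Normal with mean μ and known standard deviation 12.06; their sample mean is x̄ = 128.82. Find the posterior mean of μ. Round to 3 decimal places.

With known σ, the Normal prior is conjugate. Weight on the data is w = (n/σ²)/(n/σ² + 1/τ₀²) = 0.206266/(0.206266+0.0204082) = 0.90997.
Posterior mean = w·x̄ + (1−w)·μ₀ = 0.90997·128.82 + 0.090033·151.33 = 130.847.

Posterior mean ≈ 130.847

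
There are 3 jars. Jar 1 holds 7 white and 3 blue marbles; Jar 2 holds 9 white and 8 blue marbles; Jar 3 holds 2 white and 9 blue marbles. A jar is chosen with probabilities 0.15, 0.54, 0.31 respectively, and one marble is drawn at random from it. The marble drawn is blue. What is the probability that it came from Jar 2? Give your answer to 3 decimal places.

P(blue|Jar 1) = 0.3; P(blue|Jar 2) = 0.4706; P(blue|Jar 3) = 0.8182.
Prior × likelihood for each source: 0.15·0.3=0.04500, 0.54·0.4706=0.2541, 0.31·0.8182=0.2536. Summing gives P(blue) = 0.55275.
P(Jar 2 | blue) = 0.2541 / 0.55275 = 0.460.

Posterior probability ≈ 0.460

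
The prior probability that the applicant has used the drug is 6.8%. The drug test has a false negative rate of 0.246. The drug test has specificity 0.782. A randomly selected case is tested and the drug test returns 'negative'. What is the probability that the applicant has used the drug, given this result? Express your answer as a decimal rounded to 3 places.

P(H | E) ≈ 0.022

Write H for 'the applicant has used the drug'. Prior odds H:¬H = 0.068/0.932 = 0.072961. For the 'negative' outcome, the likelihood ratio is 0.246/0.782 = 0.31458.
Posterior odds = 0.072961 × 0.31458 = 0.022952, so P(H|E) = 0.022952/(1+0.022952) = 0.022.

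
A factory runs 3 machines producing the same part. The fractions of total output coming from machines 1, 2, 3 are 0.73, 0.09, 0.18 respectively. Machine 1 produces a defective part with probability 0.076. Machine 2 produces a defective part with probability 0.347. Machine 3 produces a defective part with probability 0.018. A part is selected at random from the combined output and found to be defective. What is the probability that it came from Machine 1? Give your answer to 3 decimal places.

Posterior probability ≈ 0.617

Tabulate prior·likelihood by source: [1] prior 0.73, lik 0.076, product 0.05548; [2] prior 0.09, lik 0.347, product 0.03123; [3] prior 0.18, lik 0.018, product 0.003240.
Normalizing constant = 0.089950; the posterior for Machine 1 is its product over the sum, 0.05548/0.089950 = 0.617.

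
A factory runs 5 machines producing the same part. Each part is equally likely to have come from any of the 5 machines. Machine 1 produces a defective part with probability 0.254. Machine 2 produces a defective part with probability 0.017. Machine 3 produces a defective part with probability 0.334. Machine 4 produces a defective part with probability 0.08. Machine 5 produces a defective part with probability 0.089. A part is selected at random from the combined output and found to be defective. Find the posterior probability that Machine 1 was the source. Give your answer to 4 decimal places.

Posterior probability ≈ 0.3282

P(defective|M1) = 0.254; P(defective|M2) = 0.017; P(defective|M3) = 0.334; P(defective|M4) = 0.08; P(defective|M5) = 0.089.
Prior × likelihood for each source: 0.2·0.254=0.05080, 0.2·0.017=0.003400, 0.2·0.334=0.06680, 0.2·0.08=0.01600, 0.2·0.089=0.01780. Summing gives P(defective) = 0.15480.
P(Machine 1 | defective) = 0.05080 / 0.15480 = 0.3282.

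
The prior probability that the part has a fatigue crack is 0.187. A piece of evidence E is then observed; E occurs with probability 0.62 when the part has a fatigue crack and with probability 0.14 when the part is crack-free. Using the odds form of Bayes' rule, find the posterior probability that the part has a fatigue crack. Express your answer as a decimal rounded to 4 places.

Prior odds = 0.187/(1−0.187) = 0.23001.
Likelihood ratio for E = 0.62/0.14 = 4.4286.
Posterior odds = prior odds × LR = 1.0186.
Posterior probability = odds/(1+odds) = 1.0186/2.0186 = 0.5046.

Posterior probability ≈ 0.5046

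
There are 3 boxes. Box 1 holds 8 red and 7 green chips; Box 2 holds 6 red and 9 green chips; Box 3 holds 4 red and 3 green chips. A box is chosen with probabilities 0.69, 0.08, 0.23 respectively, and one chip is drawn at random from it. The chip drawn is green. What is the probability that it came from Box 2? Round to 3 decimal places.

Posterior probability ≈ 0.102

Tabulate prior·likelihood by source: [1] prior 0.69, lik 0.4667, product 0.3220; [2] prior 0.08, lik 0.6, product 0.04800; [3] prior 0.23, lik 0.4286, product 0.09857.
Normalizing constant = 0.46857; the posterior for Box 2 is its product over the sum, 0.04800/0.46857 = 0.102.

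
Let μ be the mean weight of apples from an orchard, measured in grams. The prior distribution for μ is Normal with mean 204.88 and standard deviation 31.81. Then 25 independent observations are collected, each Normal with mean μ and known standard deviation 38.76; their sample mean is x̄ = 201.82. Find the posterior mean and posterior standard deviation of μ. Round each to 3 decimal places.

Prior precision 1/τ₀² = 1/31.81² = 0.00098826; data precision n/σ² = 25/38.76² = 0.0166407.
Posterior precision = 0.00098826 + 0.0166407 = 0.0176290, giving posterior SD = 1/√0.0176290 = 7.532.
Posterior mean = (0.00098826·204.88 + 0.0166407·201.82) / 0.0176290 = 201.992.

Posterior mean ≈ 201.992; posterior SD ≈ 7.532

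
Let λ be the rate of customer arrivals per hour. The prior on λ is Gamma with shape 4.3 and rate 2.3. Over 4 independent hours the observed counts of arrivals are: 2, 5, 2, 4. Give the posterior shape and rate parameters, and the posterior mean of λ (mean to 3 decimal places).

Posterior: Gamma(shape=17.3, rate=6.3); mean ≈ 2.746

Total count ∑xᵢ = 13 over n = 4 hours.
Gamma is conjugate to the Poisson likelihood: posterior is Gamma(shape = 4.3+13 = 17.3, rate = 2.3+4 = 6.3).
E[λ | data] = 17.3/6.3 = 2.746.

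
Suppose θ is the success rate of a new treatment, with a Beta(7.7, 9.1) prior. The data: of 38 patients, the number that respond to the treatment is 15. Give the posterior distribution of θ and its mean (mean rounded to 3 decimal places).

Posterior: Beta(22.7, 32.1); mean ≈ 0.414

The binomial likelihood is conjugate to the Beta prior: with 15 successes and 23 failures, the posterior is Beta(7.7+15, 9.1+23) = Beta(22.7, 32.1).
Posterior mean = α/(α+β) = 22.7/54.8 = 0.414.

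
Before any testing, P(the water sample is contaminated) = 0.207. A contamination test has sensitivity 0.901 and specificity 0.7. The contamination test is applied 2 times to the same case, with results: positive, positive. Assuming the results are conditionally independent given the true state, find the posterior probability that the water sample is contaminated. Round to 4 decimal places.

Posterior P(H) ≈ 0.7019

Let H be the event that the water sample is contaminated; start with P(H) = 0.207. P('positive'|H) = 0.901, P('positive'|¬H) = 0.3.
Update on result 1 ('positive'): P(H) ← 0.901·0.2070 / (0.901·0.2070 + 0.3·0.7930) = 0.18651/0.42441 = 0.4395.
Update on result 2 ('positive'): P(H) ← 0.901·0.4395 / (0.901·0.4395 + 0.3·0.5605) = 0.39595/0.56411 = 0.7019.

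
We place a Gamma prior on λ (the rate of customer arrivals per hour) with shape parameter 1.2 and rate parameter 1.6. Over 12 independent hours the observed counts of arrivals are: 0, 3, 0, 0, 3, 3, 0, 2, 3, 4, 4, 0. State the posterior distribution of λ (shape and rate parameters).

Posterior: Gamma(shape=23.2, rate=13.6)

The Poisson likelihood adds the total count to the shape and the number of exposure periods to the rate. Here ∑xᵢ = 22 and n = 12, so shape 1.2→23.2 and rate 1.6→13.6.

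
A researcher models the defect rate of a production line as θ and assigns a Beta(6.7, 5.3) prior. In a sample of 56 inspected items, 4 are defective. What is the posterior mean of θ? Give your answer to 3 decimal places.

Observing 4 successes and 52 failures updates Beta(6.7, 5.3) by adding the success and failure counts to the two shape parameters: α = 6.7+4 = 10.7, β = 5.3+52 = 57.3.
E[θ | data] = 10.7/(10.7+57.3) = 0.157.

Posterior mean ≈ 0.157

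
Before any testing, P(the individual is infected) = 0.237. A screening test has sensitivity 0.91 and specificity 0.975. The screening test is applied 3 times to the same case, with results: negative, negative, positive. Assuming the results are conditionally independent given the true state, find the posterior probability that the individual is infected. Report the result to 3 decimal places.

Posterior P(H) ≈ 0.088

Let H be the event that the individual is infected; start with P(H) = 0.237. P('positive'|H) = 0.91, P('positive'|¬H) = 0.025.
Update on result 1 ('negative'): P(H) ← 0.09·0.2370 / (0.09·0.2370 + 0.975·0.7630) = 0.021330/0.76525 = 0.0279.
Update on result 2 ('negative'): P(H) ← 0.09·0.0279 / (0.09·0.0279 + 0.975·0.9721) = 0.0025086/0.95033 = 0.0026.
Update on result 3 ('positive'): P(H) ← 0.91·0.0026 / (0.91·0.0026 + 0.025·0.9974) = 0.0024021/0.027336 = 0.0879.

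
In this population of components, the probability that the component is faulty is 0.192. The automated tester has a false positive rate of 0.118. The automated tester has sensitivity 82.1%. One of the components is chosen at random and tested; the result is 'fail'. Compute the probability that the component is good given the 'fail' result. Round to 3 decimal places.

Write H for 'the component is faulty'. Prior odds H:¬H = 0.192/0.808 = 0.23762. For the 'fail' outcome, the likelihood ratio is 0.821/0.118 = 6.9576.
Posterior odds = 0.23762 × 6.9576 = 1.6533, so P(H|E) = 1.6533/(1+1.6533) = 0.623. Then P(¬H|E) = 1 − 0.623 = 0.377.

P(¬H | E) ≈ 0.377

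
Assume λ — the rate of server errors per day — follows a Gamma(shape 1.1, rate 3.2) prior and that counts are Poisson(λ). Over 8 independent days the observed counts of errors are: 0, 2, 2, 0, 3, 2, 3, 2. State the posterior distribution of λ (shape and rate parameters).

Posterior: Gamma(shape=15.1, rate=11.2)

Total count ∑xᵢ = 14 over n = 8 days.
Gamma is conjugate to the Poisson likelihood: posterior is Gamma(shape = 1.1+14 = 15.1, rate = 3.2+8 = 11.2).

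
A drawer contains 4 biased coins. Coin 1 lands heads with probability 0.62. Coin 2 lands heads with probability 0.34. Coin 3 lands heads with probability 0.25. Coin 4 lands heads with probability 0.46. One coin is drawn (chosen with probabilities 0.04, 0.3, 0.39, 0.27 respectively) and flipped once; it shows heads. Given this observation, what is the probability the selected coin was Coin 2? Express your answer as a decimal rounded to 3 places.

Posterior probability ≈ 0.293

P(heads|C1) = 0.62; P(heads|C2) = 0.34; P(heads|C3) = 0.25; P(heads|C4) = 0.46.
Prior × likelihood for each source: 0.04·0.62=0.02480, 0.3·0.34=0.1020, 0.39·0.25=0.09750, 0.27·0.46=0.1242. Summing gives P(heads) = 0.34850.
P(Coin 2 | heads) = 0.1020 / 0.34850 = 0.293.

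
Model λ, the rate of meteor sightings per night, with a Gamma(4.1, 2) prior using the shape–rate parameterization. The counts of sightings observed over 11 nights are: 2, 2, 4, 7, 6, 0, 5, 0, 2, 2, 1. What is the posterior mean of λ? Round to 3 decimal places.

The Poisson likelihood adds the total count to the shape and the number of exposure periods to the rate. Here ∑xᵢ = 31 and n = 11, so shape 4.1→35.1 and rate 2→13.
Posterior mean = shape/rate = 35.1/13 = 2.700.

Posterior mean ≈ 2.700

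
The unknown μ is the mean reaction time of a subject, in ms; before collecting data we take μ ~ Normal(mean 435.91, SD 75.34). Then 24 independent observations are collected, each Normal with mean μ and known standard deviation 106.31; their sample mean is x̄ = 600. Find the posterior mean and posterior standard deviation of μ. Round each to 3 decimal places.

Posterior mean ≈ 587.429; posterior SD ≈ 20.853

With known σ, the Normal prior is conjugate. Weight on the data is w = (n/σ²)/(n/σ² + 1/τ₀²) = 0.00212355/(0.00212355+0.00017618) = 0.92339.
Posterior mean = w·x̄ + (1−w)·μ₀ = 0.92339·600 + 0.076608·435.91 = 587.429. Posterior variance = 1/(0.00212355+0.00017618) = 434.834, so SD = 20.853.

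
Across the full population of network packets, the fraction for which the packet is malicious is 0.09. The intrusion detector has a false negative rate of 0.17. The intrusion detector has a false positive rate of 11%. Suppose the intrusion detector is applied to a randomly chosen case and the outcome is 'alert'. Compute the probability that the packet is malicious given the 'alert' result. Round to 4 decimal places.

P(H | E) ≈ 0.4273

Let H be the event that the packet is malicious. P(H) = 0.09, so P(¬H) = 0.91. With E the 'alert' result, P(E|H) = 0.83 and P(E|¬H) = 0.11.
P(E) = 0.83·0.09 + 0.11·0.91 = 0.074700 + 0.10010 = 0.17480.
By Bayes' theorem, P(H|E) = 0.074700 / 0.17480 = 0.4273.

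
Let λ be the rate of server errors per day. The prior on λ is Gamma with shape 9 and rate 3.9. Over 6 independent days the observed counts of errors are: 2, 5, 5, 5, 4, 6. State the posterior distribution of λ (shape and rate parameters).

Total count ∑xᵢ = 27 over n = 6 days.
Gamma is conjugate to the Poisson likelihood: posterior is Gamma(shape = 9+27 = 36, rate = 3.9+6 = 9.9).

Posterior: Gamma(shape=36, rate=9.9)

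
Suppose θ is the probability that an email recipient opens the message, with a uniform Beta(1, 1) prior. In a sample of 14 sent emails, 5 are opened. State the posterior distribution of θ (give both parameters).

Observing 5 successes and 9 failures updates Beta(1, 1) by adding the success and failure counts to the two shape parameters: α = 1+5 = 6, β = 1+9 = 10.

Posterior: Beta(6, 10)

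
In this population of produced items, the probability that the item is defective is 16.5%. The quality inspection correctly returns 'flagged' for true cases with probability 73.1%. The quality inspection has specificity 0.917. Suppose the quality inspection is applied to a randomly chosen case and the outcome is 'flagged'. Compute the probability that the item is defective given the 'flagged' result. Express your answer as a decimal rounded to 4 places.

P(H | E) ≈ 0.6351

Let H be the event that the item is defective. P(H) = 0.165, so P(¬H) = 0.835. With E the 'flagged' result, P(E|H) = 0.731 and P(E|¬H) = 0.083.
P(E) = 0.731·0.165 + 0.083·0.835 = 0.12061 + 0.069305 = 0.18992.
By Bayes' theorem, P(H|E) = 0.12061 / 0.18992 = 0.6351.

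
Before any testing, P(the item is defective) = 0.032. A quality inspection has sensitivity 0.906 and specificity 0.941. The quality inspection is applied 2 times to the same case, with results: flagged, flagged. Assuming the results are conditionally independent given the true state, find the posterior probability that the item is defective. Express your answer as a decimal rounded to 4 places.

With H the event that the item is defective, the joint likelihood of the observed sequence is P(data|H) = 0.906·0.906 = 0.82084 and P(data|¬H) = 0.059·0.059 = 0.0034810.
Bayes: P(H|data) = 0.032·0.82084 / (0.032·0.82084 + 0.968·0.0034810) = 0.026267/0.029636 = 0.8863.

Posterior P(H) ≈ 0.8863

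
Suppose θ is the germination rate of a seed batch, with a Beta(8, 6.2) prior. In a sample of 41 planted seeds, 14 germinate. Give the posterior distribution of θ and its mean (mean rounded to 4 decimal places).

Observing 14 successes and 27 failures updates Beta(8, 6.2) by adding the success and failure counts to the two shape parameters: α = 8+14 = 22, β = 6.2+27 = 33.2.
Posterior mean = α/(α+β) = 22/55.2 = 0.3986.

Posterior: Beta(22, 33.2); mean ≈ 0.3986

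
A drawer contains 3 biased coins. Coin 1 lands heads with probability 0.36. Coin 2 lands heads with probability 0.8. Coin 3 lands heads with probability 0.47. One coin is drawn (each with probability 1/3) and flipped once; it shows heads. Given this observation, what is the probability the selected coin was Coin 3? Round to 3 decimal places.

Posterior probability ≈ 0.288

Tabulate prior·likelihood by source: [1] prior 0.333333, lik 0.36, product 0.1200; [2] prior 0.333333, lik 0.8, product 0.2667; [3] prior 0.333333, lik 0.47, product 0.1567.
Normalizing constant = 0.54333; the posterior for Coin 3 is its product over the sum, 0.1567/0.54333 = 0.288.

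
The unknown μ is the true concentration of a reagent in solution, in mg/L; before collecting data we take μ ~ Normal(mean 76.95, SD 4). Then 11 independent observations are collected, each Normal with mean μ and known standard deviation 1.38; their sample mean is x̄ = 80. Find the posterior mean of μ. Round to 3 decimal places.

With known σ, the Normal prior is conjugate. Weight on the data is w = (n/σ²)/(n/σ² + 1/τ₀²) = 5.77610/(5.77610+0.0625000) = 0.98930.
Posterior mean = w·x̄ + (1−w)·μ₀ = 0.98930·80 + 0.010705·76.95 = 79.967.

Posterior mean ≈ 79.967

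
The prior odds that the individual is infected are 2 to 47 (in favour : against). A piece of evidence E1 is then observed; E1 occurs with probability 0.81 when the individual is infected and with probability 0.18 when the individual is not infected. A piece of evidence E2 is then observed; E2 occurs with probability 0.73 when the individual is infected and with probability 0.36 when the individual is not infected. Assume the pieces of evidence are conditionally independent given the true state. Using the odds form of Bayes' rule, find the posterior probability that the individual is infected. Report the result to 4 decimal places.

Prior odds = 2/47 = 0.042553.
Likelihood ratio for E1 = 0.81/0.18 = 4.5000.
Likelihood ratio for E2 = 0.73/0.36 = 2.0278.
Posterior odds = prior odds × LR₁ × LR₂ = 0.38830.
Posterior probability = odds/(1+odds) = 0.38830/1.3883 = 0.2797.

Posterior probability ≈ 0.2797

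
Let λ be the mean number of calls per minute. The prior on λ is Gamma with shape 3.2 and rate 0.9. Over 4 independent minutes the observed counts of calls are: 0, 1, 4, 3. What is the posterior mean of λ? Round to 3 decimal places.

The Poisson likelihood adds the total count to the shape and the number of exposure periods to the rate. Here ∑xᵢ = 8 and n = 4, so shape 3.2→11.2 and rate 0.9→4.9.
Posterior mean = shape/rate = 11.2/4.9 = 2.286.

Posterior mean ≈ 2.286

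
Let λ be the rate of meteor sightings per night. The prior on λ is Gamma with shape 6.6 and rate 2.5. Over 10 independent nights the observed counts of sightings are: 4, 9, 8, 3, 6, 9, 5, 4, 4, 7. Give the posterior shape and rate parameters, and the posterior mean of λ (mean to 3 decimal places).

Posterior: Gamma(shape=65.6, rate=12.5); mean ≈ 5.248

Total count ∑xᵢ = 59 over n = 10 nights.
Gamma is conjugate to the Poisson likelihood: posterior is Gamma(shape = 6.6+59 = 65.6, rate = 2.5+10 = 12.5).
Posterior mean = shape/rate = 65.6/12.5 = 5.248.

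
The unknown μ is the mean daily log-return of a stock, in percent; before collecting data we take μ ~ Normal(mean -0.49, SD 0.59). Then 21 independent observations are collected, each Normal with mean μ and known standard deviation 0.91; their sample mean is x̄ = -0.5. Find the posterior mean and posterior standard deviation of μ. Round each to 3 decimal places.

With known σ, the Normal prior is conjugate. Weight on the data is w = (n/σ²)/(n/σ² + 1/τ₀²) = 25.3593/(25.3593+2.87274) = 0.89825.
Posterior mean = w·x̄ + (1−w)·μ₀ = 0.89825·-0.5 + 0.10175·-0.49 = -0.499. Posterior variance = 1/(25.3593+2.87274) = 0.0354208, so SD = 0.188.

Posterior mean ≈ -0.499; posterior SD ≈ 0.188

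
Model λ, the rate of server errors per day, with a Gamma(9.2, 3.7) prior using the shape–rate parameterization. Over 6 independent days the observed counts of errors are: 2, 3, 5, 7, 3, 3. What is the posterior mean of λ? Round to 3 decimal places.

The Poisson likelihood adds the total count to the shape and the number of exposure periods to the rate. Here ∑xᵢ = 23 and n = 6, so shape 9.2→32.2 and rate 3.7→9.7.
Posterior mean = shape/rate = 32.2/9.7 = 3.320.

Posterior mean ≈ 3.320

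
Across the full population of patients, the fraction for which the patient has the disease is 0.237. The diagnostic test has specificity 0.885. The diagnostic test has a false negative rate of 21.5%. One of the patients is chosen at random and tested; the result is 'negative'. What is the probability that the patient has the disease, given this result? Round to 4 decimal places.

P(H | E) ≈ 0.0702

Let H be the event that the patient has the disease. P(H) = 0.237, so P(¬H) = 0.763. With E the 'negative' result, P(E|H) = 0.215 and P(E|¬H) = 0.885.
P(E) = 0.215·0.237 + 0.885·0.763 = 0.050955 + 0.67526 = 0.72621.
By Bayes' theorem, P(H|E) = 0.050955 / 0.72621 = 0.0702.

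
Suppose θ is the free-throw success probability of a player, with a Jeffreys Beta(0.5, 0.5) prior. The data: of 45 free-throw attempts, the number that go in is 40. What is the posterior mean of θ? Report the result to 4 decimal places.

Posterior mean ≈ 0.8804

Observing 40 successes and 5 failures updates Beta(0.5, 0.5) by adding the success and failure counts to the two shape parameters: α = 0.5+40 = 40.5, β = 0.5+5 = 5.5.
Posterior mean = α/(α+β) = 40.5/46 = 0.8804.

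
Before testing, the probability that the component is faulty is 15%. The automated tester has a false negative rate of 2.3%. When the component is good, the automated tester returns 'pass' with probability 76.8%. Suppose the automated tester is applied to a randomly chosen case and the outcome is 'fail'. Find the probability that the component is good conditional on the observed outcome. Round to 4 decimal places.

P(¬H | E) ≈ 0.5737

Write H for 'the component is faulty'. Prior odds H:¬H = 0.15/0.85 = 0.17647. For the 'fail' outcome, the likelihood ratio is 0.977/0.232 = 4.2112.
Posterior odds = 0.17647 × 4.2112 = 0.74315, so P(H|E) = 0.74315/(1+0.74315) = 0.4263. Then P(¬H|E) = 1 − 0.4263 = 0.5737.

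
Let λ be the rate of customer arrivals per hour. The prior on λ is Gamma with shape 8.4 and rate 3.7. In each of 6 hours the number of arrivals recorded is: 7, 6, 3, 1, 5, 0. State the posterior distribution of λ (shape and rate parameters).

Posterior: Gamma(shape=30.4, rate=9.7)

The Poisson likelihood adds the total count to the shape and the number of exposure periods to the rate. Here ∑xᵢ = 22 and n = 6, so shape 8.4→30.4 and rate 3.7→9.7.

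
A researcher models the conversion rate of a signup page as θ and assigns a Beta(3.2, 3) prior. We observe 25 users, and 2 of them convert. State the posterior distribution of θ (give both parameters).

Posterior: Beta(5.2, 26)

The binomial likelihood is conjugate to the Beta prior: with 2 successes and 23 failures, the posterior is Beta(3.2+2, 3+23) = Beta(5.2, 26).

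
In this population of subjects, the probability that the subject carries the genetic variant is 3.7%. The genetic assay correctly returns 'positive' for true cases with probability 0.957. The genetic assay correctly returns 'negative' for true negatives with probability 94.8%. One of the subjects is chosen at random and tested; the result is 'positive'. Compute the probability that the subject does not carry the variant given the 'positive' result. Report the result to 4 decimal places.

P(¬H | E) ≈ 0.5858

Let H be the event that the subject carries the genetic variant. P(H) = 0.037, so P(¬H) = 0.963. With E the 'positive' result, P(E|H) = 0.957 and P(E|¬H) = 0.052.
P(E) = 0.957·0.037 + 0.052·0.963 = 0.035409 + 0.050076 = 0.085485.
By Bayes' theorem, P(H|E) = 0.035409 / 0.085485 = 0.4142. Hence P(¬H|E) = 1 − 0.4142 = 0.5858.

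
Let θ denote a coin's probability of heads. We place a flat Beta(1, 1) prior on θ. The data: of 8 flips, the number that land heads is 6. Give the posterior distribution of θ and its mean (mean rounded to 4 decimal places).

Posterior: Beta(7, 3); mean ≈ 0.7000

The binomial likelihood is conjugate to the Beta prior: with 6 successes and 2 failures, the posterior is Beta(1+6, 1+2) = Beta(7, 3).
E[θ | data] = 7/(7+3) = 0.7000.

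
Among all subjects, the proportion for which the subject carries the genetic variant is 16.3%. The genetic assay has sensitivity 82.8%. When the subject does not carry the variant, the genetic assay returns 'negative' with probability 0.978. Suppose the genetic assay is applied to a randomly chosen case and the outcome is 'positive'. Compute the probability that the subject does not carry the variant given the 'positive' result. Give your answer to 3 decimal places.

P(¬H | E) ≈ 0.120

Write H for 'the subject carries the genetic variant'. Prior odds H:¬H = 0.163/0.837 = 0.19474. For the 'positive' outcome, the likelihood ratio is 0.828/0.022 = 37.636.
Posterior odds = 0.19474 × 37.636 = 7.3294, so P(H|E) = 7.3294/(1+7.3294) = 0.880. Then P(¬H|E) = 1 − 0.880 = 0.120.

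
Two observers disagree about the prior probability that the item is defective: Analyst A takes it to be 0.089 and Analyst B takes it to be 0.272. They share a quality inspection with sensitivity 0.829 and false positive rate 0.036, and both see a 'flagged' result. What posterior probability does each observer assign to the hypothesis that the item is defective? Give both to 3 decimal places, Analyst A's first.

P('+'|H) = 0.829, P('+'|¬H) = 0.036.
Analyst A: numerator 0.829·0.089 = 0.073781; evidence = 0.073781+0.036·0.911 = 0.10658; posterior = 0.692.
Analyst B: numerator 0.829·0.272 = 0.22549; evidence = 0.22549+0.036·0.728 = 0.25170; posterior = 0.896.

Analyst A: 0.692; Analyst B: 0.896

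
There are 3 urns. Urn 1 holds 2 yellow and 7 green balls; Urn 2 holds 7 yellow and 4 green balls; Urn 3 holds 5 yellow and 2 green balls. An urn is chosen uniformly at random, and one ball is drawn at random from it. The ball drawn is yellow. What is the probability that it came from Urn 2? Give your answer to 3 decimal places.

Tabulate prior·likelihood by source: [1] prior 0.333333, lik 0.2222, product 0.07407; [2] prior 0.333333, lik 0.6364, product 0.2121; [3] prior 0.333333, lik 0.7143, product 0.2381.
Normalizing constant = 0.52429; the posterior for Urn 2 is its product over the sum, 0.2121/0.52429 = 0.405.

Posterior probability ≈ 0.405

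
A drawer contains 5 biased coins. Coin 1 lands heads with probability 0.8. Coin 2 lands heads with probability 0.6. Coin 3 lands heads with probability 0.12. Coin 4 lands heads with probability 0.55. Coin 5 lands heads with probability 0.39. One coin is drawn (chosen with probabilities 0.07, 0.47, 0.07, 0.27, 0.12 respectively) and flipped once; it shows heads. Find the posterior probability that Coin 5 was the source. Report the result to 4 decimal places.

Tabulate prior·likelihood by source: [1] prior 0.07, lik 0.8, product 0.05600; [2] prior 0.47, lik 0.6, product 0.2820; [3] prior 0.07, lik 0.12, product 0.008400; [4] prior 0.27, lik 0.55, product 0.1485; [5] prior 0.12, lik 0.39, product 0.04680.
Normalizing constant = 0.54170; the posterior for Coin 5 is its product over the sum, 0.04680/0.54170 = 0.0864.

Posterior probability ≈ 0.0864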